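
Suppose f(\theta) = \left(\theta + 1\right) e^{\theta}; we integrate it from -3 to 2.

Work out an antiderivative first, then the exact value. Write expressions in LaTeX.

Recognize the product-rule pattern: f = u'v + uv' with u = \theta, v = e^{\theta}, so integration by parts undoes it.
F(\theta) = \theta e^{\theta} is an antiderivative of f.
Check: d/d\theta[\theta e^{\theta}] = \theta e^{\theta} + e^{\theta}, which equals f(\theta).
F(2) = 2 e^{2}; F(-3) = - \frac{3}{e^{3}}.
Integral = F(2) - F(-3) = \frac{3}{e^{3}} + 2 e^{2}.

Antiderivative: F(\theta) = \theta e^{\theta}; value = \frac{3}{e^{3}} + 2 e^{2}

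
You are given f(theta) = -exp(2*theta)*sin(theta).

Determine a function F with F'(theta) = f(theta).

An antiderivative is F(theta) = -2*exp(2*theta)*sin(theta)/5 + exp(2*theta)*cos(theta)/5.

An antiderivative F(theta) passes only if d/dtheta[F] lands on f(theta) exactly.
Check: d/dtheta[-2*exp(2*theta)*sin(theta)/5 + exp(2*theta)*cos(theta)/5] = -exp(2*theta)*sin(theta) = f(theta).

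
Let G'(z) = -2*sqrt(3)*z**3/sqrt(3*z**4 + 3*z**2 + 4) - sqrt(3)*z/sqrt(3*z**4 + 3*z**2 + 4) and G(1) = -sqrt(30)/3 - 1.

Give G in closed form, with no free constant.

G(z) = -(sqrt(3)*sqrt(3*z**4 + 3*z**2 + 4) + 3)/3

G'(z) matches the chain-rule pattern g'(h)*h' with inner function h(z) = z**4 + z**2 + 4/3; substituting u = h(z) collapses the integral.
A general antiderivative is -sqrt(z**4 + z**2 + 4/3) + C.
The condition gives C = -sqrt(30)/3 - 1 - (-sqrt(30)/3) = -1.
So G(z) = -(sqrt(3)*sqrt(3*z**4 + 3*z**2 + 4) + 3)/3.
Check: d/dz[-(sqrt(3)*sqrt(3*z**4 + 3*z**2 + 4) + 3)/3] = (-2*sqrt(3)*z**3 - sqrt(3)*z)/sqrt(3*z**4 + 3*z**2 + 4), which equals G'(z).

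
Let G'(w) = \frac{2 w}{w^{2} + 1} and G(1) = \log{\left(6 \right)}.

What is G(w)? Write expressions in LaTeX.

The substitution u = 3 w^{2} + 3 works: G'(w) is exactly (dG/du)*(du/dw) for that inner function.
A general antiderivative is \log{\left(3 w^{2} + 3 \right)} + C.
The condition gives C = \log{\left(6 \right)} - (\log{\left(6 \right)}) = 0.
So G(w) = \log{\left(3 w^{2} + 3 \right)}.
Check: d/dw[\log{\left(3 w^{2} + 3 \right)}] = \frac{2 w}{w^{2} + 1} = G'(w).

G(w) = \log{\left(3 w^{2} + 3 \right)}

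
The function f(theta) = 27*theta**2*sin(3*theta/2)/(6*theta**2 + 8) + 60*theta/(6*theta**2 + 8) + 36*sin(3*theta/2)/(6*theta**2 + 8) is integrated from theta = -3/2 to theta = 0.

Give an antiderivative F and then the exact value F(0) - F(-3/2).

Antiderivative: F(theta) = 5*log(theta**2 + 4/3) - 3*cos(3*theta/2); value = -5*log(43/12) - 3 + 3*cos(9/4) + 5*log(4/3)

The integrand splits into summands that can be handled one at a time.
F(theta) = 5*log(theta**2 + 4/3) - 3*cos(3*theta/2) is an antiderivative of f.
Check: d/dtheta[5*log(theta**2 + 4/3) - 3*cos(3*theta/2)] = (27*theta**2*sin(3*theta/2) + 60*theta + 36*sin(3*theta/2))/(6*theta**2 + 8), which equals f(theta).
F(0) = -3 + 5*log(4/3); F(-3/2) = -3*cos(9/4) + 5*log(43/12).
Integral = F(0) - F(-3/2) = -5*log(43/12) - 3 + 3*cos(9/4) + 5*log(4/3).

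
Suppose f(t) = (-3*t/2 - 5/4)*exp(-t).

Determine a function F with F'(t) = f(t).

An antiderivative is F(t) = (6*t + 11)*exp(-t)/4.

Recognize the product-rule pattern: f = u'v + uv' with u = 3*t/2 + 11/4, v = exp(-t), so integration by parts undoes it.
Check: d/dt[(6*t + 11)*exp(-t)/4] = (-6*t - 5)*exp(-t)/4, which equals f(t).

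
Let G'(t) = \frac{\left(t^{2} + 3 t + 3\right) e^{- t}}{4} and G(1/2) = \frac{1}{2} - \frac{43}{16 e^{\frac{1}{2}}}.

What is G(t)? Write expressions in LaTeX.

G(t) = - \frac{\left(t^{2} + 5 t - 2 e^{t} + 8\right) e^{- t}}{4}

G'(t) has the shape u'v + uv' for u = - \frac{t^{2}}{4} - \frac{5 t}{4} - 2 and v = e^{- t} — it is the derivative of the product u*v.
A general antiderivative is \frac{\left(- t^{2} - 5 t - 8\right) e^{- t}}{4} + C.
The condition gives C = \frac{1}{2} - \frac{43}{16 e^{\frac{1}{2}}} - (- \frac{43}{16 e^{\frac{1}{2}}}) = \frac{1}{2}.
So G(t) = - \frac{\left(t^{2} + 5 t - 2 e^{t} + 8\right) e^{- t}}{4}.
Check: d/dt[- \frac{\left(t^{2} + 5 t - 2 e^{t} + 8\right) e^{- t}}{4}] = \frac{\left(t^{2} + 3 t + 3\right) e^{- t}}{4} = G'(t).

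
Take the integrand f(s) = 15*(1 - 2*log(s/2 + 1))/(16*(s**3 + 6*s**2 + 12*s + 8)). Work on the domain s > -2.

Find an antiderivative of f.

f has the shape u'v + uv' for u = 15/(16*(s + 2)**2) and v = log(s/2 + 1) — it is the derivative of the product u*v.
Check: d/ds[15*log(s/2 + 1)/(16*s**2 + 64*s + 64)] = (15 - 30*log(s/2 + 1))/(16*s**3 + 96*s**2 + 192*s + 128), which equals f(s).

An antiderivative is F(s) = 15*log(s/2 + 1)/(16*s**2 + 64*s + 64).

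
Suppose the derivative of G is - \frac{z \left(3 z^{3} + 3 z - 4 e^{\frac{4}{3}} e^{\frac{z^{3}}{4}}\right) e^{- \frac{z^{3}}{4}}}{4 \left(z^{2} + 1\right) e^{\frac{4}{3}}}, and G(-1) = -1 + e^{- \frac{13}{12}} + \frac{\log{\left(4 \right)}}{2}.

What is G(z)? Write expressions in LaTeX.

For G(z) to be correct, d/dz[G] must agree with the stated G'(z) identically.
A general antiderivative is e^{- \frac{z^{3}}{4} - \frac{4}{3}} + \frac{\log{\left(2 z^{2} + 2 \right)}}{2} + C.
The condition gives C = -1 + e^{- \frac{13}{12}} + \frac{\log{\left(4 \right)}}{2} - (e^{- \frac{13}{12}} + \frac{\log{\left(4 \right)}}{2}) = -1.
So G(z) = \frac{2 e^{- \frac{z^{3}}{4} - \frac{4}{3}} + \log{\left(2 z^{2} + 2 \right)} - 2}{2}.
Check: d/dz[\frac{2 e^{- \frac{z^{3}}{4} - \frac{4}{3}} + \log{\left(2 z^{2} + 2 \right)} - 2}{2}] = \frac{- 3 z^{4} - 3 z^{2} + 4 z e^{\frac{4}{3}} e^{\frac{z^{3}}{4}}}{4 z^{2} e^{\frac{4}{3}} e^{\frac{z^{3}}{4}} + 4 e^{\frac{4}{3}} e^{\frac{z^{3}}{4}}}, which equals G'(z).

G(z) = \frac{2 e^{- \frac{z^{3}}{4} - \frac{4}{3}} + \log{\left(2 z^{2} + 2 \right)} - 2}{2}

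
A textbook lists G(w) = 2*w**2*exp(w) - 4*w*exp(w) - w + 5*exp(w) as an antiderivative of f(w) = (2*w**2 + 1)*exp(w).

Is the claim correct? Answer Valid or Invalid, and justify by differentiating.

Invalid: d/dw[G] - f = -1, which is not 0.

d/dw[G] = 2*w**2*exp(w) + exp(w) - 1
d/dw[G] - f(w) = -1 != 0.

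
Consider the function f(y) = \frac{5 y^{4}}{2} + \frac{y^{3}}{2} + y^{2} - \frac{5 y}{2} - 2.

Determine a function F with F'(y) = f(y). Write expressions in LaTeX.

An antiderivative is F(y) = \frac{y^{5}}{2} + \frac{y^{4}}{8} + \frac{y^{3}}{3} - \frac{5 y^{2}}{4} - 2 y.

Integrate term by term and add the pieces.
Check: d/dy[\frac{y^{5}}{2} + \frac{y^{4}}{8} + \frac{y^{3}}{3} - \frac{5 y^{2}}{4} - 2 y] = \frac{5 y^{4}}{2} + \frac{y^{3}}{2} + y^{2} - \frac{5 y}{2} - 2 = f(y).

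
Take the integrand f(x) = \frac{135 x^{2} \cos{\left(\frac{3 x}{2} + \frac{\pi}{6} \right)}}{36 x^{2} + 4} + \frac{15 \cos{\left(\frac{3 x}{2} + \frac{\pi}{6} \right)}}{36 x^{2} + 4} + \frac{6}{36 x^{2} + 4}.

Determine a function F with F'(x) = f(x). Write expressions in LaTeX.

An antiderivative is F(x) = \frac{5 \sin{\left(\frac{3 x}{2} + \frac{\pi}{6} \right)} + \operatorname{atan}{\left(3 x \right)}}{2}.

Integrate term by term and add the pieces.
Check: d/dx[\frac{5 \sin{\left(\frac{3 x}{2} + \frac{\pi}{6} \right)} + \operatorname{atan}{\left(3 x \right)}}{2}] = \frac{135 x^{2} \cos{\left(\frac{3 x}{2} + \frac{\pi}{6} \right)} + 15 \cos{\left(\frac{3 x}{2} + \frac{\pi}{6} \right)} + 6}{36 x^{2} + 4}, which equals f(x).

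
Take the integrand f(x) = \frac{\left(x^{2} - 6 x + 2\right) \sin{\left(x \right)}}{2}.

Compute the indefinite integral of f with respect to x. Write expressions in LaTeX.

A candidate is checked by its d/dx: the result must match f(x).
Check: d/dx[- \frac{x^{2} \cos{\left(x \right)}}{2} + x \sin{\left(x \right)} + 3 x \cos{\left(x \right)} - 3 \sin{\left(x \right)}] = \frac{x^{2} \sin{\left(x \right)}}{2} - 3 x \sin{\left(x \right)} + \sin{\left(x \right)}, which equals f(x).

F(x) = - \frac{x^{2} \cos{\left(x \right)}}{2} + x \sin{\left(x \right)} + 3 x \cos{\left(x \right)} - 3 \sin{\left(x \right)} + C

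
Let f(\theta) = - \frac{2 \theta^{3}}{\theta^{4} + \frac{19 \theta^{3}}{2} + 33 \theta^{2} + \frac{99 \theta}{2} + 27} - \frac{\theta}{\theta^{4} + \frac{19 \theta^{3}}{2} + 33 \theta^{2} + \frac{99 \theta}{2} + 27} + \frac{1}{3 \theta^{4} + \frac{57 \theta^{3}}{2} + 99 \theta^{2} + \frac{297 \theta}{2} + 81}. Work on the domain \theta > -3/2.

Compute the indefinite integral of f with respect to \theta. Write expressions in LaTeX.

The denominator factors as 3 \left(\theta + 2\right) \left(\theta + 3\right)^{2} \left(2 \theta + 3\right); partial fractions split f into directly integrable pieces: \frac{412}{27 \left(2 \theta + 3\right)} + \frac{730}{27 \left(\theta + 3\right)} + \frac{344}{9 \left(\theta + 3\right)^{2}} - \frac{110}{3 \left(\theta + 2\right)}.
Check: d/d\theta[\frac{206 \log{\left(\theta + \frac{3}{2} \right)}}{27} - \frac{110 \log{\left(\theta + 2 \right)}}{3} + \frac{730 \log{\left(\theta + 3 \right)}}{27} - \frac{344}{9 \theta + 27}] = \frac{- 12 \theta^{3} - 6 \theta + 2}{6 \theta^{4} + 57 \theta^{3} + 198 \theta^{2} + 297 \theta + 162}, which equals f(\theta).

F(\theta) = \frac{206 \log{\left(\theta + \frac{3}{2} \right)}}{27} - \frac{110 \log{\left(\theta + 2 \right)}}{3} + \frac{730 \log{\left(\theta + 3 \right)}}{27} - \frac{344}{9 \theta + 27} + C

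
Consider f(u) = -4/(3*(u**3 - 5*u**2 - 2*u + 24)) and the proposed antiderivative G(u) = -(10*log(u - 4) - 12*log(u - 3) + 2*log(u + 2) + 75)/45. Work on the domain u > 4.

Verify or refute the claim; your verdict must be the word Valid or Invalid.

d/du[G] = -4/(3*u**3 - 15*u**2 - 6*u + 72)
This equals f(u) exactly, so the claim holds.

Valid - the claim checks out under differentiation.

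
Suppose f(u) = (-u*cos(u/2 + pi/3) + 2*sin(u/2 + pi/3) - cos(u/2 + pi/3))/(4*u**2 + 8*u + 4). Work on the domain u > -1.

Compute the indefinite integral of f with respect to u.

F(u) = -sin(u/2 + pi/3)/(2*u + 2) + C

Recognize the product-rule pattern: f = v'r + vr' with v = -3/(2*(3*u + 3)), r = sin(u/2 + pi/3), so integration by parts undoes it.
Check: d/du[-sin(u/2 + pi/3)/(2*u + 2)] = (-u*cos(u/2 + pi/3) + 2*sin(u/2 + pi/3) - cos(u/2 + pi/3))/(4*u**2 + 8*u + 4) = f(u).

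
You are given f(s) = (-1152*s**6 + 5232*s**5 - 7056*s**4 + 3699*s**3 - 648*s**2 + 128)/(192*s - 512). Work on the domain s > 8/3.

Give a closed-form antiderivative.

Since d/ds undoes antidifferentiation here, F'(s) = f(s) is required of F(s).
Check: d/ds[-(192*s**6 - 432*s**5 + 324*s**4 - 81*s**3 - 128*log(3*s/2 - 4))/192] = (-1152*s**6 + 5232*s**5 - 7056*s**4 + 3699*s**3 - 648*s**2 + 128)/(192*s - 512) = f(s).

An antiderivative is F(s) = -(192*s**6 - 432*s**5 + 324*s**4 - 81*s**3 - 128*log(3*s/2 - 4))/192.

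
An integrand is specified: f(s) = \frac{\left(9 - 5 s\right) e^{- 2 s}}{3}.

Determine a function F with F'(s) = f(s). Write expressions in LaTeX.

An antiderivative is F(s) = \frac{\left(10 s - 13\right) e^{- 2 s}}{12}.

Recognize the product-rule pattern: f = u'v + uv' with u = \frac{5 s}{6} - \frac{13}{12}, v = e^{- 2 s}, so integration by parts undoes it.
Check: d/ds[\frac{\left(10 s - 13\right) e^{- 2 s}}{12}] = \frac{\left(9 - 5 s\right) e^{- 2 s}}{3} = f(s).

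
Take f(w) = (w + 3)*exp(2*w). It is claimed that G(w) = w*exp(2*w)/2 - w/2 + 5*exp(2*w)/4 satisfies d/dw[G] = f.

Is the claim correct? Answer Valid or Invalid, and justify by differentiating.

Invalid: d/dw[G] - f = -1/2, which is not 0.

d/dw[G] = w*exp(2*w) + 3*exp(2*w) - 1/2
d/dw[G] - f(w) = -1/2 != 0.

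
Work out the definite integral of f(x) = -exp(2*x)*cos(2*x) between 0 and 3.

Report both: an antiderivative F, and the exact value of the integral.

Antiderivative: F(x) = (-sin(2*x) - cos(2*x))*exp(2*x)/4; value = -exp(6)*cos(6)/4 + 1/4 - exp(6)*sin(6)/4

A first test for any F(x): its x-derivative must equal f(x) identically.
F(x) = (-sin(2*x) - cos(2*x))*exp(2*x)/4 is an antiderivative of f.
Check: d/dx[(-sin(2*x) - cos(2*x))*exp(2*x)/4] = -exp(2*x)*cos(2*x) = f(x).
F(3) = -exp(6)*cos(6)/4 - exp(6)*sin(6)/4; F(0) = -1/4.
Integral = F(3) - F(0) = -exp(6)*cos(6)/4 + 1/4 - exp(6)*sin(6)/4.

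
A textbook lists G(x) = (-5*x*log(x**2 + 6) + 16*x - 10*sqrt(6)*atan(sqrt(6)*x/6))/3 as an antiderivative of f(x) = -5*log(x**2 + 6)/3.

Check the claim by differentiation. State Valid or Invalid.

Invalid: d/dx[G] - f = 2, which is not 0.

d/dx[G] = 2 - 5*log(x**2 + 6)/3
d/dx[G] - f(x) = 2 != 0.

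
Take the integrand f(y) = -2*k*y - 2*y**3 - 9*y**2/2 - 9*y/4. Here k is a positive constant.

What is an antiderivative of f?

An antiderivative is F(y) = y**2*(-8*k - (-2*y - 3)**2)/8.

The integrand splits into summands that can be handled one at a time.
Check: d/dy[y**2*(-8*k - (-2*y - 3)**2)/8] = -2*k*y - 2*y**3 - 9*y**2/2 - 9*y/4 = f(y).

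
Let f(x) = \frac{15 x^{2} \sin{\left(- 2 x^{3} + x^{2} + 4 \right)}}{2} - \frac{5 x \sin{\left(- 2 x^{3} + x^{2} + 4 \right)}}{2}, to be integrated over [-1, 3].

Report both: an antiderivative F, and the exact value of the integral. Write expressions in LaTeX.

The substitution u = - 2 x^{3} + x^{2} + 4 works: f is exactly (dF/du)*(du/dx) for that inner function.
F(x) = \frac{5 \cos{\left(- 2 x^{3} + x^{2} + 4 \right)}}{4} is an antiderivative of f.
Check: d/dx[\frac{5 \cos{\left(- 2 x^{3} + x^{2} + 4 \right)}}{4}] = \frac{15 x^{2} \sin{\left(- 2 x^{3} + x^{2} + 4 \right)}}{2} - \frac{5 x \sin{\left(- 2 x^{3} + x^{2} + 4 \right)}}{2} = f(x).
F(3) = \frac{5 \cos{\left(41 \right)}}{4}; F(-1) = \frac{5 \cos{\left(7 \right)}}{4}.
Integral = F(3) - F(-1) = \frac{5 \cos{\left(41 \right)}}{4} - \frac{5 \cos{\left(7 \right)}}{4}.

Antiderivative: F(x) = \frac{5 \cos{\left(- 2 x^{3} + x^{2} + 4 \right)}}{4}; value = \frac{5 \cos{\left(41 \right)}}{4} - \frac{5 \cos{\left(7 \right)}}{4}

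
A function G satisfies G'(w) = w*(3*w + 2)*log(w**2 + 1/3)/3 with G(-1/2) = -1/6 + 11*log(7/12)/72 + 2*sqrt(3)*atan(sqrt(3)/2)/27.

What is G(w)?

The proposed G(w) is checked by its d/dw: the result must match the given G'(w).
A general antiderivative is -2*w**3/9 - w**2/3 + 2*w/9 + (w**3/3 + w**2/3)*log(w**2 + 1/3) + log(w**2 + 1/3)/9 - 2*sqrt(3)*atan(sqrt(3)*w)/27 + C.
The condition gives C = -1/6 + 11*log(7/12)/72 + 2*sqrt(3)*atan(sqrt(3)/2)/27 - (-1/6 + 11*log(7/12)/72 + 2*sqrt(3)*atan(sqrt(3)/2)/27) = 0.
So G(w) = (-6*w**3 + 9*w**2*(w + 1)*log(w**2 + 1/3) - 9*w**2 + 6*w + 3*log(w**2 + 1/3) - 2*sqrt(3)*atan(sqrt(3)*w))/27.
Check: d/dw[(-6*w**3 + 9*w**2*(w + 1)*log(w**2 + 1/3) - 9*w**2 + 6*w + 3*log(w**2 + 1/3) - 2*sqrt(3)*atan(sqrt(3)*w))/27] = w**2*log(w**2 + 1/3) + 2*w*log(w**2 + 1/3)/3, which equals G'(w).

G(w) = (-6*w**3 + 9*w**2*(w + 1)*log(w**2 + 1/3) - 9*w**2 + 6*w + 3*log(w**2 + 1/3) - 2*sqrt(3)*atan(sqrt(3)*w))/27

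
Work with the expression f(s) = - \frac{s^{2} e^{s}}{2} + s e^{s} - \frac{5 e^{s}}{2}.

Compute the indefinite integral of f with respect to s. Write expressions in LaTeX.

F(s) = \frac{\left(- s^{2} + 4 s - 9\right) e^{s}}{2} + C

Recognize the product-rule pattern: f = u'v + uv' with u = - \frac{s^{2}}{2} + 2 s - \frac{9}{2}, v = e^{s}, so integration by parts undoes it.
Check: d/ds[\frac{\left(- s^{2} + 4 s - 9\right) e^{s}}{2}] = - \frac{s^{2} e^{s}}{2} + s e^{s} - \frac{5 e^{s}}{2} = f(s).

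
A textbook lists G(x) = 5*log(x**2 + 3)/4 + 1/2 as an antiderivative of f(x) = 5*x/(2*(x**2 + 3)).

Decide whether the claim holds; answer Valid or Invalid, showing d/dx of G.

Valid: G'(x) = f(x).

d/dx[G] = 5*x/(2*x**2 + 6)
This equals f(x) exactly, so the claim holds.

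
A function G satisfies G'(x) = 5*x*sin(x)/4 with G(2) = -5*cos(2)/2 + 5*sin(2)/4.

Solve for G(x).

Check a candidate G(x) by differentiating: d/dx[G] must match the given G'(x).
A general antiderivative is -5*x*cos(x)/4 + 5*sin(x)/4 + C.
The condition gives C = -5*cos(2)/2 + 5*sin(2)/4 - (-5*cos(2)/2 + 5*sin(2)/4) = 0.
So G(x) = -5*x*cos(x)/4 + 5*sin(x)/4.
Check: d/dx[-5*x*cos(x)/4 + 5*sin(x)/4] = 5*x*sin(x)/4 = G'(x).

G(x) = -5*x*cos(x)/4 + 5*sin(x)/4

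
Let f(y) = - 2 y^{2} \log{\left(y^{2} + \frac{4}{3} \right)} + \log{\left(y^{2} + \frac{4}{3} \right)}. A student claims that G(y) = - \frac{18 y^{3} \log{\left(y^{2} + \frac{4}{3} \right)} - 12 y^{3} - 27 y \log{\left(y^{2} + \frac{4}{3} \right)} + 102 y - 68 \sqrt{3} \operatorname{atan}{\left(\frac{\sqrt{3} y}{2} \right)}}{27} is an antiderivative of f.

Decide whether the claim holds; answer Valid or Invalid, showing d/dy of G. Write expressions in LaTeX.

d/dy[G] = - 2 y^{2} \log{\left(y^{2} + \frac{4}{3} \right)} + \log{\left(y^{2} + \frac{4}{3} \right)}
This equals f(y) exactly, so the claim holds.

Valid. The derivative of G reproduces f.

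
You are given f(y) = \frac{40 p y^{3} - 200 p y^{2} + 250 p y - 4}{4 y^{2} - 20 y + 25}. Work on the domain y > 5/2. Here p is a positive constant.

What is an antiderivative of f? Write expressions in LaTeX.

Differentiate the proposed F(y) back; it has to land on f(y) exactly.
Check: d/dy[5 p y^{2} + \frac{2}{2 y - 5}] = \frac{40 p y^{3} - 200 p y^{2} + 250 p y - 4}{4 y^{2} - 20 y + 25} = f(y).

An antiderivative is F(y) = 5 p y^{2} + \frac{2}{2 y - 5}.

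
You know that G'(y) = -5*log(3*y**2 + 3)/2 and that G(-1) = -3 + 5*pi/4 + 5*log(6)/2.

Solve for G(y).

Any candidate G(y) must reproduce the stated G'(y) exactly.
A general antiderivative is -5*y*log(3*y**2 + 3)/2 + 5*y - 5*atan(y) + C.
The condition gives C = -3 + 5*pi/4 + 5*log(6)/2 - (-5 + 5*pi/4 + 5*log(6)/2) = 2.
So G(y) = -5*y*log(y**2 + 1)/2 - 5*y*log(3)/2 + 5*y - 5*atan(y) + 2.
Check: d/dy[-5*y*log(y**2 + 1)/2 - 5*y*log(3)/2 + 5*y - 5*atan(y) + 2] = -5*log(y**2 + 1)/2 - 5*log(3)/2, which equals G'(y).

G(y) = -5*y*log(y**2 + 1)/2 - 5*y*log(3)/2 + 5*y - 5*atan(y) + 2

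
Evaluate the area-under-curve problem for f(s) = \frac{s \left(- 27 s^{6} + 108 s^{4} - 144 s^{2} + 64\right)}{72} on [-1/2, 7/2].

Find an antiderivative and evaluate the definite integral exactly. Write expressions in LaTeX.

Antiderivative: F(s) = - \frac{3 \left(\frac{s^{2}}{2} - \frac{2}{3}\right)^{4}}{4}; value = - \frac{511235}{768}

f matches the chain-rule pattern g'(h)*h' with inner function h(s) = \frac{s^{2}}{2} - \frac{2}{3}; substituting u = h(s) collapses the integral.
F(s) = - \frac{3 \left(\frac{s^{2}}{2} - \frac{2}{3}\right)^{4}}{4} is an antiderivative of f.
Check: d/ds[- \frac{3 \left(\frac{s^{2}}{2} - \frac{2}{3}\right)^{4}}{4}] = - \frac{3 s^{7}}{8} + \frac{3 s^{5}}{2} - 2 s^{3} + \frac{8 s}{9}, which equals f(s).
F(7/2) = - \frac{294499921}{442368}; F(-1/2) = - \frac{28561}{442368}.
Integral = F(7/2) - F(-1/2) = - \frac{511235}{768}.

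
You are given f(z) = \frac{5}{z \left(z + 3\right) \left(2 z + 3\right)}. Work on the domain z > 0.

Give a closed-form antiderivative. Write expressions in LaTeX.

Factor the denominator (z \left(z + 3\right) \left(2 z + 3\right)) and decompose: f = - \frac{20}{9 \left(2 z + 3\right)} + \frac{5}{9 \left(z + 3\right)} + \frac{5}{9 z}; each piece integrates to a log, atan, or power term.
Check: d/dz[- \frac{10 \log{\left(2 z + 3 \right)}}{9} + \frac{5 \log{\left(z^{2} + 3 z \right)}}{9}] = \frac{5}{2 z^{3} + 9 z^{2} + 9 z}, which equals f(z).

An antiderivative is F(z) = - \frac{10 \log{\left(2 z + 3 \right)}}{9} + \frac{5 \log{\left(z^{2} + 3 z \right)}}{9}.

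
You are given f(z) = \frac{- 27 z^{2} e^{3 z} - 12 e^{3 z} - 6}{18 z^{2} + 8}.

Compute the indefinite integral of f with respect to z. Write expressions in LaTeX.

F(z) = - \frac{e^{3 z} + \operatorname{atan}{\left(\frac{3 z}{2} \right)}}{2} + C

Recover f(z) by differentiating a candidate F(z); any mismatch rules it out.
Check: d/dz[- \frac{e^{3 z} + \operatorname{atan}{\left(\frac{3 z}{2} \right)}}{2}] = \frac{- 27 z^{2} e^{3 z} - 12 e^{3 z} - 6}{18 z^{2} + 8} = f(z).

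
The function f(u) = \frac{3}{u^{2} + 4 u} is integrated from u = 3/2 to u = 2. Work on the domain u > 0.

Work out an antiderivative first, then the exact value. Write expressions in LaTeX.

Factor the denominator (u \left(u + 4\right)) and decompose: f = - \frac{3}{4 \left(u + 4\right)} + \frac{3}{4 u}; each piece integrates to a log, atan, or power term.
F(u) = \frac{3 \log{\left(u \right)}}{4} - \frac{3 \log{\left(u + 4 \right)}}{4} is an antiderivative of f.
Check: d/du[\frac{3 \log{\left(u \right)}}{4} - \frac{3 \log{\left(u + 4 \right)}}{4}] = \frac{3}{u^{2} + 4 u} = f(u).
F(2) = - \frac{3 \log{\left(6 \right)}}{4} + \frac{3 \log{\left(2 \right)}}{4}; F(3/2) = - \frac{3 \log{\left(\frac{11}{2} \right)}}{4} + \frac{3 \log{\left(\frac{3}{2} \right)}}{4}.
Integral = F(2) - F(3/2) = - \frac{3 \log{\left(6 \right)}}{4} - \frac{3 \log{\left(\frac{3}{2} \right)}}{4} + \frac{3 \log{\left(2 \right)}}{4} + \frac{3 \log{\left(\frac{11}{2} \right)}}{4}.

Antiderivative: F(u) = \frac{3 \log{\left(u \right)}}{4} - \frac{3 \log{\left(u + 4 \right)}}{4}; value = - \frac{3 \log{\left(6 \right)}}{4} - \frac{3 \log{\left(\frac{3}{2} \right)}}{4} + \frac{3 \log{\left(2 \right)}}{4} + \frac{3 \log{\left(\frac{11}{2} \right)}}{4}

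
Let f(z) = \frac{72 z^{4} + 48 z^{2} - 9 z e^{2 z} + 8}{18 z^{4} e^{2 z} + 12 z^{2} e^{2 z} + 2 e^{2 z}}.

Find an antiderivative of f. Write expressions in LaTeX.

Differentiate the proposed F(z) back; it has to land on f(z) exactly.
Check: d/dz[- 2 e^{- 2 z} + \frac{3}{4 \left(3 z^{2} + 1\right)}] = \frac{72 z^{4} + 48 z^{2} - 9 z e^{2 z} + 8}{18 z^{4} e^{2 z} + 12 z^{2} e^{2 z} + 2 e^{2 z}} = f(z).

An antiderivative is F(z) = - 2 e^{- 2 z} + \frac{3}{4 \left(3 z^{2} + 1\right)}.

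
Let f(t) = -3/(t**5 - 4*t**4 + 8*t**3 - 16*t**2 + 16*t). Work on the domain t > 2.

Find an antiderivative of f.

An antiderivative is F(t) = -3*(2*t*log(t) - 2*t*log(t - 2) + t*atan(t/2) - 4*log(t) + 4*log(t - 2) - 2*atan(t/2) - 2)/(32*(t - 2)).

Factor the denominator (t*(t - 2)**2*(t**2 + 4)) and decompose: f = -3/(16*(t**2 + 4)) + 3/(16*(t - 2)) - 3/(16*(t - 2)**2) - 3/(16*t); each piece integrates to a log, atan, or power term.
Check: d/dt[-3*(2*t*log(t) - 2*t*log(t - 2) + t*atan(t/2) - 4*log(t) + 4*log(t - 2) - 2*atan(t/2) - 2)/(32*(t - 2))] = -3/(t**5 - 4*t**4 + 8*t**3 - 16*t**2 + 16*t) = f(t).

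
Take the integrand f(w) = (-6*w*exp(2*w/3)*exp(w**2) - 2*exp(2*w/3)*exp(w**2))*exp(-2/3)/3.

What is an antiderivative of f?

f matches the chain-rule pattern g'(h)*h' with inner function h(w) = w**2 + 2*w/3 - 2/3; substituting u = h(w) collapses the integral.
Check: d/dw[-exp(-2/3)*exp(2*w/3)*exp(w**2)] = (-6*w*exp(2*w/3)*exp(w**2) - 2*exp(2*w/3)*exp(w**2))*exp(-2/3)/3 = f(w).

An antiderivative is F(w) = -exp(-2/3)*exp(2*w/3)*exp(w**2).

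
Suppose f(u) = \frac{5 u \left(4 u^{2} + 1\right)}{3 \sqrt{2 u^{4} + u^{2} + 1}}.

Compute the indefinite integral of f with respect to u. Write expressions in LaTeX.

The substitution w = 2 u^{4} + u^{2} + 1 works: f is exactly (dF/dw)*(dw/du) for that inner function.
Check: d/du[\frac{5 \sqrt{2 u^{4} + u^{2} + 1}}{3}] = \frac{20 u^{3} + 5 u}{3 \sqrt{2 u^{4} + u^{2} + 1}}, which equals f(u).

F(u) = \frac{5 \sqrt{2 u^{4} + u^{2} + 1}}{3} + C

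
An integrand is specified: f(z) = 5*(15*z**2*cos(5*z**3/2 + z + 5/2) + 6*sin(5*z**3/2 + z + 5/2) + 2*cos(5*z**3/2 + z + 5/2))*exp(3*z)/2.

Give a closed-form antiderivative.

An antiderivative is F(z) = 5*exp(3*z)*sin(5*z**3/2 + z + 5/2).

f has the shape u'v + uv' for u = 5*exp(3*z) and v = sin(5*z**3/2 + z + 5/2) — it is the derivative of the product u*v.
Check: d/dz[5*exp(3*z)*sin(5*z**3/2 + z + 5/2)] = 75*z**2*exp(3*z)*cos(5*z**3/2 + z + 5/2)/2 + 15*exp(3*z)*sin(5*z**3/2 + z + 5/2) + 5*exp(3*z)*cos(5*z**3/2 + z + 5/2), which equals f(z).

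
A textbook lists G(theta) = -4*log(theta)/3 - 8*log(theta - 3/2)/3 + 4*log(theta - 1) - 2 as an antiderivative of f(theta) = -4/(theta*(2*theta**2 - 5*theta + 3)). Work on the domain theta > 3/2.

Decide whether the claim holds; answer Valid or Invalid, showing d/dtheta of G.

Valid - the claim checks out under differentiation.

d/dtheta[G] = -4/(2*theta**3 - 5*theta**2 + 3*theta)
This equals f(theta) exactly, so the claim holds.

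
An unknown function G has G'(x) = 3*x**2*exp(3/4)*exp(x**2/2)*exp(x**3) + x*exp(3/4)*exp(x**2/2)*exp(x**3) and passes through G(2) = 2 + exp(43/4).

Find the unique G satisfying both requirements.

G(x) = exp(3/4)*exp(x**2/2)*exp(x**3) + 2

The substitution u = x**3 + x**2/2 + 3/4 works: G'(x) is exactly (dG/du)*(du/dx) for that inner function.
A general antiderivative is exp(x**3 + x**2/2 + 3/4) + C.
The condition gives C = 2 + exp(43/4) - (exp(43/4)) = 2.
So G(x) = exp(3/4)*exp(x**2/2)*exp(x**3) + 2.
Check: d/dx[exp(3/4)*exp(x**2/2)*exp(x**3) + 2] = 3*x**2*exp(3/4)*exp(x**2/2)*exp(x**3) + x*exp(3/4)*exp(x**2/2)*exp(x**3) = G'(x).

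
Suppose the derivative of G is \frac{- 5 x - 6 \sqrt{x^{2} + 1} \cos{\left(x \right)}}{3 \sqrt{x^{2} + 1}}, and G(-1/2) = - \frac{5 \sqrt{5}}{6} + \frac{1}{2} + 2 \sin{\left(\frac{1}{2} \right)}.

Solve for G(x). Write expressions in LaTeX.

Check a candidate G(x) by differentiating: d/dx[G] must match the given G'(x).
A general antiderivative is - \frac{5 \sqrt{x^{2} + 1}}{3} - 2 \sin{\left(x \right)} + C.
The condition gives C = - \frac{5 \sqrt{5}}{6} + \frac{1}{2} + 2 \sin{\left(\frac{1}{2} \right)} - (- \frac{5 \sqrt{5}}{6} + 2 \sin{\left(\frac{1}{2} \right)}) = \frac{1}{2}.
So G(x) = - \frac{5 \sqrt{x^{2} + 1}}{3} - 2 \sin{\left(x \right)} + \frac{1}{2}.
Check: d/dx[- \frac{5 \sqrt{x^{2} + 1}}{3} - 2 \sin{\left(x \right)} + \frac{1}{2}] = \frac{- 5 x - 6 \sqrt{x^{2} + 1} \cos{\left(x \right)}}{3 \sqrt{x^{2} + 1}} = G'(x).

G(x) = - \frac{5 \sqrt{x^{2} + 1}}{3} - 2 \sin{\left(x \right)} + \frac{1}{2}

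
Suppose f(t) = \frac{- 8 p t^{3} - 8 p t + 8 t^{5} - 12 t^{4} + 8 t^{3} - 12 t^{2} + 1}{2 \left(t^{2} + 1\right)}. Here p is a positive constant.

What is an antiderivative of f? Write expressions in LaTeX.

An antiderivative is F(t) = \frac{- 4 p t^{2} + 2 t^{4} - 4 t^{3} + \operatorname{atan}{\left(t \right)}}{2}.

A first test for any F(t): its t-derivative must equal f(t) identically.
Check: d/dt[\frac{- 4 p t^{2} + 2 t^{4} - 4 t^{3} + \operatorname{atan}{\left(t \right)}}{2}] = \frac{- 8 p t^{3} - 8 p t + 8 t^{5} - 12 t^{4} + 8 t^{3} - 12 t^{2} + 1}{2 t^{2} + 2}, which equals f(t).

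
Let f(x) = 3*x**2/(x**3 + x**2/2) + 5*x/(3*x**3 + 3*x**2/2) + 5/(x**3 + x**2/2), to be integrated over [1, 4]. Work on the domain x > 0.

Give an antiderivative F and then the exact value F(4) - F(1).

Factor the denominator (3*x**2*(2*x + 1)) and decompose: f = 118/(3*(2*x + 1)) - 50/(3*x) + 10/x**2; each piece integrates to a log, atan, or power term.
F(x) = (-50*x*log(x) + 59*x*log(x + 1/2) - 30)/(3*x) is an antiderivative of f.
Check: d/dx[(-50*x*log(x) + 59*x*log(x + 1/2) - 30)/(3*x)] = (18*x**2 + 10*x + 30)/(6*x**3 + 3*x**2), which equals f(x).
F(4) = -50*log(4)/3 - 5/2 + 59*log(9/2)/3; F(1) = -10 + 59*log(3/2)/3.
Integral = F(4) - F(1) = -50*log(4)/3 - 59*log(3/2)/3 + 15/2 + 59*log(9/2)/3.

Antiderivative: F(x) = (-50*x*log(x) + 59*x*log(x + 1/2) - 30)/(3*x); value = -50*log(4)/3 - 59*log(3/2)/3 + 15/2 + 59*log(9/2)/3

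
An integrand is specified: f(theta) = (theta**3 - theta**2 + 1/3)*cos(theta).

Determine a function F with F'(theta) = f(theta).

A first test for any F(theta): its theta-derivative must equal f(theta) identically.
Check: d/dtheta[theta**3*sin(theta) - theta**2*sin(theta) + 3*theta**2*cos(theta) - 6*theta*sin(theta) - 2*theta*cos(theta) + 7*sin(theta)/3 - 6*cos(theta)] = theta**3*cos(theta) - theta**2*cos(theta) + cos(theta)/3, which equals f(theta).

An antiderivative is F(theta) = theta**3*sin(theta) - theta**2*sin(theta) + 3*theta**2*cos(theta) - 6*theta*sin(theta) - 2*theta*cos(theta) + 7*sin(theta)/3 - 6*cos(theta).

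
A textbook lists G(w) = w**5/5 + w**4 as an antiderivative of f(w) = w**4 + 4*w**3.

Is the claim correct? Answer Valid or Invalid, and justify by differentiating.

d/dw[G] = w**4 + 4*w**3
This equals f(w) exactly, so the claim holds.

Valid. The derivative of G reproduces f.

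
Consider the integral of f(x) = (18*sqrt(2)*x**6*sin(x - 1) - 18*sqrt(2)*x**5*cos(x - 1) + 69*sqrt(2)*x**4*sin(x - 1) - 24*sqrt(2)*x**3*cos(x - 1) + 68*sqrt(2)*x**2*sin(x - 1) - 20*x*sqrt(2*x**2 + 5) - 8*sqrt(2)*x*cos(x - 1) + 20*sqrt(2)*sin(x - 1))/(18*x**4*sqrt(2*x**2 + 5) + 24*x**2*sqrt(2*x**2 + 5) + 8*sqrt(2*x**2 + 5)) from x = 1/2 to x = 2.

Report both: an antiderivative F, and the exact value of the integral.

Whatever form F(x) takes, F'(x) = f(x) is non-negotiable.
F(x) = (-9*x**2*sqrt(2*x**2 + 5)*cos(x - 1) - 6*sqrt(2*x**2 + 5)*cos(x - 1) + 5*sqrt(2))/(9*sqrt(2)*x**2 + 6*sqrt(2)) is an antiderivative of f.
Check: d/dx[(-9*x**2*sqrt(2*x**2 + 5)*cos(x - 1) - 6*sqrt(2*x**2 + 5)*cos(x - 1) + 5*sqrt(2))/(9*sqrt(2)*x**2 + 6*sqrt(2))] = (18*sqrt(2)*x**6*sin(x - 1) - 18*sqrt(2)*x**5*cos(x - 1) + 69*sqrt(2)*x**4*sin(x - 1) - 24*sqrt(2)*x**3*cos(x - 1) + 68*sqrt(2)*x**2*sin(x - 1) - 20*x*sqrt(2*x**2 + 5) - 8*sqrt(2)*x*cos(x - 1) + 20*sqrt(2)*sin(x - 1))/(18*x**4*sqrt(2*x**2 + 5) + 24*x**2*sqrt(2*x**2 + 5) + 8*sqrt(2*x**2 + 5)) = f(x).
F(2) = -sqrt(26)*cos(1)/2 + 5/42; F(1/2) = -sqrt(11)*cos(1/2)/2 + 20/33.
Integral = F(2) - F(1/2) = -sqrt(26)*cos(1)/2 - 75/154 + sqrt(11)*cos(1/2)/2.

Antiderivative: F(x) = (-9*x**2*sqrt(2*x**2 + 5)*cos(x - 1) - 6*sqrt(2*x**2 + 5)*cos(x - 1) + 5*sqrt(2))/(9*sqrt(2)*x**2 + 6*sqrt(2)); value = -sqrt(26)*cos(1)/2 - 75/154 + sqrt(11)*cos(1/2)/2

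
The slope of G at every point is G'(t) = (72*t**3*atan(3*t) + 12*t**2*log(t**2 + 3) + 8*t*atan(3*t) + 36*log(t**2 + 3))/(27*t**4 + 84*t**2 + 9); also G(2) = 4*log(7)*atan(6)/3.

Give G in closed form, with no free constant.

G(t) = 4*log(t**2 + 3)*atan(3*t)/3

G'(t) has the shape u'v + uv' for u = 4*atan(3*t)/3 and v = log(t**2 + 3) — it is the derivative of the product u*v.
A general antiderivative is 4*log(t**2 + 3)*atan(3*t)/3 + C.
The condition gives C = 4*log(7)*atan(6)/3 - (4*log(7)*atan(6)/3) = 0.
So G(t) = 4*log(t**2 + 3)*atan(3*t)/3.
Check: d/dt[4*log(t**2 + 3)*atan(3*t)/3] = (72*t**3*atan(3*t) + 12*t**2*log(t**2 + 3) + 8*t*atan(3*t) + 36*log(t**2 + 3))/(27*t**4 + 84*t**2 + 9) = G'(t).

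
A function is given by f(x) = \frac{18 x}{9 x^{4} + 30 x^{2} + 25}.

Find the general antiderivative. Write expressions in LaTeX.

f matches the chain-rule pattern g'(h)*h' with inner function h(x) = x^{2} + \frac{5}{3}; substituting u = h(x) collapses the integral.
Check: d/dx[- \frac{1}{x^{2} + \frac{5}{3}}] = \frac{18 x}{9 x^{4} + 30 x^{2} + 25} = f(x).

F(x) = - \frac{1}{x^{2} + \frac{5}{3}} + C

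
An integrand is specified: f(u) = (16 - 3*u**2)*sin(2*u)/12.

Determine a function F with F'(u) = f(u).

A first test for any F(u): its u-derivative must equal f(u) identically.
Check: d/du[u**2*cos(2*u)/8 - u*sin(2*u)/8 - 35*cos(2*u)/48] = -u**2*sin(2*u)/4 + 4*sin(2*u)/3, which equals f(u).

An antiderivative is F(u) = u**2*cos(2*u)/8 - u*sin(2*u)/8 - 35*cos(2*u)/48.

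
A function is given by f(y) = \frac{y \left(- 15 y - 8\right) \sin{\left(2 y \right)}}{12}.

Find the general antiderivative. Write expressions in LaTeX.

Recover f(y) by differentiating a candidate F(y); any mismatch rules it out.
Check: d/dy[\frac{5 y^{2} \cos{\left(2 y \right)}}{8} - \frac{5 y \sin{\left(2 y \right)}}{8} + \frac{y \cos{\left(2 y \right)}}{3} - \frac{\sin{\left(2 y \right)}}{6} - \frac{5 \cos{\left(2 y \right)}}{16}] = - \frac{5 y^{2} \sin{\left(2 y \right)}}{4} - \frac{2 y \sin{\left(2 y \right)}}{3}, which equals f(y).

F(y) = \frac{5 y^{2} \cos{\left(2 y \right)}}{8} - \frac{5 y \sin{\left(2 y \right)}}{8} + \frac{y \cos{\left(2 y \right)}}{3} - \frac{\sin{\left(2 y \right)}}{6} - \frac{5 \cos{\left(2 y \right)}}{16} + C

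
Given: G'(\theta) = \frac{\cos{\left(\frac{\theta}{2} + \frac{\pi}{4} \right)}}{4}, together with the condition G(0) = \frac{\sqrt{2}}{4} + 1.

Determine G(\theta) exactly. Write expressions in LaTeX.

Since d/d\theta undoes antidifferentiation here, G(\theta) must give back the stated G'(\theta).
A general antiderivative is \frac{\sin{\left(\frac{\theta}{2} + \frac{\pi}{4} \right)}}{2} + C.
The condition gives C = \frac{\sqrt{2}}{4} + 1 - (\frac{\sqrt{2}}{4}) = 1.
So G(\theta) = \frac{\sin{\left(\frac{\theta}{2} + \frac{\pi}{4} \right)}}{2} + 1.
Check: d/d\theta[\frac{\sin{\left(\frac{\theta}{2} + \frac{\pi}{4} \right)}}{2} + 1] = \frac{\cos{\left(\frac{\theta}{2} + \frac{\pi}{4} \right)}}{4} = G'(\theta).

G(\theta) = \frac{\sin{\left(\frac{\theta}{2} + \frac{\pi}{4} \right)}}{2} + 1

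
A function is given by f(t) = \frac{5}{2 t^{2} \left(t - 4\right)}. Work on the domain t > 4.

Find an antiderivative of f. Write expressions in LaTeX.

An antiderivative is F(t) = - \frac{5 \log{\left(t \right)}}{32} + \frac{5 \log{\left(t - 4 \right)}}{32} + \frac{5}{8 t}.

The denominator factors as 2 t^{2} \left(t - 4\right); partial fractions split f into directly integrable pieces: \frac{5}{32 \left(t - 4\right)} - \frac{5}{32 t} - \frac{5}{8 t^{2}}.
Check: d/dt[- \frac{5 \log{\left(t \right)}}{32} + \frac{5 \log{\left(t - 4 \right)}}{32} + \frac{5}{8 t}] = \frac{5}{2 t^{3} - 8 t^{2}}, which equals f(t).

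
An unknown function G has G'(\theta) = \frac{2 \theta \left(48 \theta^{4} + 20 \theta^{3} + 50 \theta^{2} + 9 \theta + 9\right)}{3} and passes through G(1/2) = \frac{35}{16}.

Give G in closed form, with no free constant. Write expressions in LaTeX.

G'(\theta) has the shape u'v + uv' for u = 3 \theta^{2} and v = \left(\frac{4 \theta^{2}}{3} + \frac{\theta}{3} + 1\right)^{2} — it is the derivative of the product u*v.
A general antiderivative is 3 \theta^{2} \left(\frac{4 \theta^{2}}{3} + \frac{\theta}{3} + 1\right)^{2} + C.
The condition gives C = \frac{35}{16} - (\frac{27}{16}) = \frac{1}{2}.
So G(\theta) = \frac{16 \theta^{6}}{3} + \frac{8 \theta^{5}}{3} + \frac{25 \theta^{4}}{3} + 2 \theta^{3} + 3 \theta^{2} + \frac{1}{2}.
Check: d/d\theta[\frac{16 \theta^{6}}{3} + \frac{8 \theta^{5}}{3} + \frac{25 \theta^{4}}{3} + 2 \theta^{3} + 3 \theta^{2} + \frac{1}{2}] = 32 \theta^{5} + \frac{40 \theta^{4}}{3} + \frac{100 \theta^{3}}{3} + 6 \theta^{2} + 6 \theta, which equals G'(\theta).

G(\theta) = \frac{16 \theta^{6}}{3} + \frac{8 \theta^{5}}{3} + \frac{25 \theta^{4}}{3} + 2 \theta^{3} + 3 \theta^{2} + \frac{1}{2}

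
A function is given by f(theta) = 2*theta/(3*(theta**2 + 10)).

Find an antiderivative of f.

f matches the chain-rule pattern g'(h)*h' with inner function h(theta) = theta**2/2 + 5; substituting u = h(theta) collapses the integral.
Check: d/dtheta[log(theta**2/2 + 5)/3] = 2*theta/(3*theta**2 + 30), which equals f(theta).

An antiderivative is F(theta) = log(theta**2/2 + 5)/3.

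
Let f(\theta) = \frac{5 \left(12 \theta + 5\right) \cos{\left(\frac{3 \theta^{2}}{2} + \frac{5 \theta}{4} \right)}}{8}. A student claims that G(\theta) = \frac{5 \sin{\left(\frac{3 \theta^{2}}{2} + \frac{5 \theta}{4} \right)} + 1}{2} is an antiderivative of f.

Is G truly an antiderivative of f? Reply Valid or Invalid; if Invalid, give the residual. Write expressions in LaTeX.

d/d\theta[G] = \frac{15 \theta \cos{\left(\frac{3 \theta^{2}}{2} + \frac{5 \theta}{4} \right)}}{2} + \frac{25 \cos{\left(\frac{3 \theta^{2}}{2} + \frac{5 \theta}{4} \right)}}{8}
This equals f(\theta) exactly, so the claim holds.

Valid: G'(\theta) = f(\theta).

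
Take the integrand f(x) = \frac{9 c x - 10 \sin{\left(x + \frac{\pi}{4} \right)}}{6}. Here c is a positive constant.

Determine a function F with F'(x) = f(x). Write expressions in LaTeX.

A first test for any F(x): its x-derivative must equal f(x) identically.
Check: d/dx[\frac{3 c x^{2}}{4} + \frac{5 \cos{\left(x + \frac{\pi}{4} \right)}}{3}] = \frac{3 c x}{2} - \frac{5 \sin{\left(x + \frac{\pi}{4} \right)}}{3}, which equals f(x).

An antiderivative is F(x) = \frac{3 c x^{2}}{4} + \frac{5 \cos{\left(x + \frac{\pi}{4} \right)}}{3}.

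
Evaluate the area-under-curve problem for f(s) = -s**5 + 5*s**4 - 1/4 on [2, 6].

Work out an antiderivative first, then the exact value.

Antiderivative: F(s) = s*(-2*s**5 + 12*s**4 - 3)/12; value = -67/3

The integrand splits into summands that can be handled one at a time.
F(s) = s*(-2*s**5 + 12*s**4 - 3)/12 is an antiderivative of f.
Check: d/ds[s*(-2*s**5 + 12*s**4 - 3)/12] = -s**5 + 5*s**4 - 1/4 = f(s).
F(6) = -3/2; F(2) = 125/6.
Integral = F(6) - F(2) = -67/3.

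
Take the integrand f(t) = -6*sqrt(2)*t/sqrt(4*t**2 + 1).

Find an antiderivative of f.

An antiderivative is F(t) = -3*sqrt(2)*sqrt(4*t**2 + 1)/2.

The substitution u = 2*t**2 + 1/2 works: f is exactly (dF/du)*(du/dt) for that inner function.
Check: d/dt[-3*sqrt(2)*sqrt(4*t**2 + 1)/2] = -6*sqrt(2)*t/sqrt(4*t**2 + 1) = f(t).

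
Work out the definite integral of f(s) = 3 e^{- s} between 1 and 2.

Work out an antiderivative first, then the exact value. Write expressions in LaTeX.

Antiderivative: F(s) = - 3 e^{- s}; value = - \frac{3}{e^{2}} + \frac{3}{e}

A first test for any F(s): its s-derivative must equal f(s) identically.
F(s) = - 3 e^{- s} is an antiderivative of f.
Check: d/ds[- 3 e^{- s}] = 3 e^{- s} = f(s).
F(2) = - \frac{3}{e^{2}}; F(1) = - \frac{3}{e}.
Integral = F(2) - F(1) = - \frac{3}{e^{2}} + \frac{3}{e}.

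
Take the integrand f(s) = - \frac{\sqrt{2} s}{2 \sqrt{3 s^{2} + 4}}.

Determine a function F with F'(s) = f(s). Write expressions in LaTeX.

The substitution u = \frac{3 s^{2}}{2} + 2 works: f is exactly (dF/du)*(du/ds) for that inner function.
Check: d/ds[- \frac{\sqrt{\frac{3 s^{2}}{2} + 2}}{3}] = - \frac{\sqrt{2} s}{2 \sqrt{3 s^{2} + 4}} = f(s).

An antiderivative is F(s) = - \frac{\sqrt{\frac{3 s^{2}}{2} + 2}}{3}.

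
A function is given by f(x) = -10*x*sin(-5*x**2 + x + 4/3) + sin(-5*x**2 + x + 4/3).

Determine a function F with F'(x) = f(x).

An antiderivative is F(x) = -cos(-5*x**2 + x + 4/3).

f matches the chain-rule pattern g'(h)*h' with inner function h(x) = -5*x**2 + x + 4/3; substituting u = h(x) collapses the integral.
Check: d/dx[-cos(-5*x**2 + x + 4/3)] = -10*x*sin(-5*x**2 + x + 4/3) + sin(-5*x**2 + x + 4/3) = f(x).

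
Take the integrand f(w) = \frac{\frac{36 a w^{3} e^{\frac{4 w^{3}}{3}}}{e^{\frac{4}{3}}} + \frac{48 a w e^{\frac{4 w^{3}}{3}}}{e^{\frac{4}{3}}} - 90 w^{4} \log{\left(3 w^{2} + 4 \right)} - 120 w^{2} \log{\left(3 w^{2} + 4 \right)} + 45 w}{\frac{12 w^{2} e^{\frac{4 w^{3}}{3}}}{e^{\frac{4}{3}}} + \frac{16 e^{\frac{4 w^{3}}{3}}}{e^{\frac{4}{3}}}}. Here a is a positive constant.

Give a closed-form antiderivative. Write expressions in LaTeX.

An antiderivative is F(w) = \frac{3 \left(4 a w^{2} + 5 e^{\frac{4}{3} - \frac{4 w^{3}}{3}} \log{\left(3 w^{2} + 4 \right)}\right)}{8}.

Any candidate F(w) must reproduce f(w) exactly when differentiated.
Check: d/dw[\frac{3 \left(4 a w^{2} + 5 e^{\frac{4}{3} - \frac{4 w^{3}}{3}} \log{\left(3 w^{2} + 4 \right)}\right)}{8}] = \frac{\frac{36 a w^{3} e^{\frac{4 w^{3}}{3}}}{e^{\frac{4}{3}}} + \frac{48 a w e^{\frac{4 w^{3}}{3}}}{e^{\frac{4}{3}}} - 90 w^{4} \log{\left(3 w^{2} + 4 \right)} - 120 w^{2} \log{\left(3 w^{2} + 4 \right)} + 45 w}{\frac{12 w^{2} e^{\frac{4 w^{3}}{3}}}{e^{\frac{4}{3}}} + \frac{16 e^{\frac{4 w^{3}}{3}}}{e^{\frac{4}{3}}}} = f(w).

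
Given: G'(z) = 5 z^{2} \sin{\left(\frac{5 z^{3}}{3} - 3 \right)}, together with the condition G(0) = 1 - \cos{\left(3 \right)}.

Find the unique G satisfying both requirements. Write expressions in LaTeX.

G(z) = 1 - \cos{\left(\frac{5 z^{3}}{3} - 3 \right)}

G'(z) matches the chain-rule pattern g'(h)*h' with inner function h(z) = \frac{5 z^{3}}{3} - 3; substituting u = h(z) collapses the integral.
A general antiderivative is - \cos{\left(\frac{5 z^{3}}{3} - 3 \right)} + C.
The condition gives C = 1 - \cos{\left(3 \right)} - (- \cos{\left(3 \right)}) = 1.
So G(z) = 1 - \cos{\left(\frac{5 z^{3}}{3} - 3 \right)}.
Check: d/dz[1 - \cos{\left(\frac{5 z^{3}}{3} - 3 \right)}] = 5 z^{2} \sin{\left(\frac{5 z^{3}}{3} - 3 \right)} = G'(z).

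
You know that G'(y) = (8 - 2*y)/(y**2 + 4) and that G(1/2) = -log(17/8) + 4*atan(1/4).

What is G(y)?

Check a candidate G(y) by differentiating: d/dy[G] must match the given G'(y).
A general antiderivative is -log(y**2/2 + 2) + 4*atan(y/2) + C.
The condition gives C = -log(17/8) + 4*atan(1/4) - (-log(17/8) + 4*atan(1/4)) = 0.
So G(y) = -log(y**2/2 + 2) + 4*atan(y/2).
Check: d/dy[-log(y**2/2 + 2) + 4*atan(y/2)] = (8 - 2*y)/(y**2 + 4) = G'(y).

G(y) = -log(y**2/2 + 2) + 4*atan(y/2)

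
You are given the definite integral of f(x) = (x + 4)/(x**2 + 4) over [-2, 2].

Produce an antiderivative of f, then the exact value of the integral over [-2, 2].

Antiderivative: F(x) = log(x**2 + 4)/2 + 2*atan(x/2); value = pi

Whatever form F(x) takes, F'(x) = f(x) is non-negotiable.
F(x) = log(x**2 + 4)/2 + 2*atan(x/2) is an antiderivative of f.
Check: d/dx[log(x**2 + 4)/2 + 2*atan(x/2)] = (x + 4)/(x**2 + 4) = f(x).
F(2) = log(8)/2 + pi/2; F(-2) = -pi/2 + log(8)/2.
Integral = F(2) - F(-2) = pi.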